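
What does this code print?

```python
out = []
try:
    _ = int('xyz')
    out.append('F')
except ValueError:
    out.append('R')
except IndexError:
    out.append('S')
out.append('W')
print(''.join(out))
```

Execution trace: 'R' (except ValueError) → 'W' (after the try/except). Output: RW

Answer: RW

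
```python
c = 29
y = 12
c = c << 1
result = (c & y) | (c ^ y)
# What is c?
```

Trace:
`c = 29` → c = 29
`y = 12` → y = 12
`c = c << 1` → c = 58
`result = (c & y) | (c ^ y)` → result = 62
So c = 58

Answer: 58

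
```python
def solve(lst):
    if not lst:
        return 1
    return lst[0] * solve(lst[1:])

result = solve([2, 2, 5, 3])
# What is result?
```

Product over [2, 2, 5, 3] = 2 * 2 * 5 * 3 = 60

Answer: 60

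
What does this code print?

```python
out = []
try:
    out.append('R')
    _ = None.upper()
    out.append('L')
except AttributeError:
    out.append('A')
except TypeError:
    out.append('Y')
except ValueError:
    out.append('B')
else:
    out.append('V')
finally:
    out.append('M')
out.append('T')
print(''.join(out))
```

Execution trace: 'R' (try body) → 'A' (except AttributeError) → 'M' (finally) → 'T' (after the try/except). Output: RAMT

Answer: RAMT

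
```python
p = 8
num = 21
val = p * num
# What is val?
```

Trace:
`p = 8` → p = 8
`num = 21` → num = 21
`val = p * num` → val = 168
So val = 168

Answer: 168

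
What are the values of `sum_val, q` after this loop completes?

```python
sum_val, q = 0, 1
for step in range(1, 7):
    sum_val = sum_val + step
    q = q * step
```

Sum and factorial of 1 to 6
`sum_val, q` takes the values: (0, 1) → (1, 1) → (3, 1) → (3, 2) → (6, 2) → (6, 6) → (10, 6) → (10, 24) → (15, 24) → (15, 120) → (21, 120) → (21, 720)

Answer: 21, 720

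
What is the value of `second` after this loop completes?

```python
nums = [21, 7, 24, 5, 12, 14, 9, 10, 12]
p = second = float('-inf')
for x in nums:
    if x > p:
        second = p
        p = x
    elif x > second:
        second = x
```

Second largest (with repeats) in [21, 7, 24, 5, 12, 14, 9, 10, 12]
`second` takes the values: -inf → 7 → 21

Answer: 21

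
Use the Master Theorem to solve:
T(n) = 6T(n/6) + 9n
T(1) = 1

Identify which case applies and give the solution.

a=6, b=6, f(n)=9n. log_6(6) = 1. Since c=1 = 1, Case 2 applies: T(n) = Θ(n^log_b(a) · log n) = O(n log n).

Answer: O(n log n) - Case 2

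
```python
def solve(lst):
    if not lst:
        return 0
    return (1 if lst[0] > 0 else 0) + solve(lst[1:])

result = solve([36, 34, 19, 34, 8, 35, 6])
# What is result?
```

Count of positive elements in [36, 34, 19, 34, 8, 35, 6] = 7

Answer: 7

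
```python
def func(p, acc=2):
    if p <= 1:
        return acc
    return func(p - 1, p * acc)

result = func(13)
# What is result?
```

Accumulator trace (n, acc): (13, 2) -> (12, 26) -> (11, 312) -> (10, 3432) -> (9, 34320) -> (8, 308880) -> (7, 2471040) -> (6, 17297280) -> (5, 103783680) -> (4, 518918400) -> (3, 2075673600) -> (2, 6227020800) -> (1, 12454041600) -> return 12454041600

Answer: 12454041600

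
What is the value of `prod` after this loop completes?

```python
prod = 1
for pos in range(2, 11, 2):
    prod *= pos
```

Product of even numbers 2 to 10
`prod` takes the values: 1 → 2 → 8 → 48 → 384 → 3840

Answer: 3840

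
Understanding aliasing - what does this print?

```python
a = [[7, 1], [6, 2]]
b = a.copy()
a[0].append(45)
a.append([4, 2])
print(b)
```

Key concept: shallow copy with nested lists.
Step by step:
`a = [[7, 1], [6, 2]]` → a = [[7, 1], [6, 2]]
`b = a.copy()` → b = [[7, 1], [6, 2]]
`a[0].append(45)` → a = [[7, 1, 45], [6, 2]]; b = [[7, 1, 45], [6, 2]]
`a.append([4, 2])` → a = [[7, 1, 45], [6, 2], [4, 2]]
`print(b)` → prints [[7, 1, 45], [6, 2]]

Answer: [[7, 1, 45], [6, 2]]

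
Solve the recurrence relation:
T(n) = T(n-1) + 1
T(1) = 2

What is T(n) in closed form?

Unrolling: T(n) = T(1) + 1·(n-1) = 2 + 1(n-1) = n + 1.

Answer: T(n) = n + 1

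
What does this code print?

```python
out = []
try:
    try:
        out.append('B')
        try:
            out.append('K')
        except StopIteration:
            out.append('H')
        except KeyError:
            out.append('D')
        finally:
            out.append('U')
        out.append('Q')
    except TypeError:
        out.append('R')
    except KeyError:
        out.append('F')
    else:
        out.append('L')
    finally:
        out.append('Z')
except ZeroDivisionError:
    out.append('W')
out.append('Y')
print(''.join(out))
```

Execution trace: 'B' (try body) → 'K' (inner try body, no exception) → 'U' (inner finally) → 'Q' (try body, no exception) → 'L' (else) → 'Z' (finally) → 'Y' (after the try/except). Output: BKUQLZY

Answer: BKUQLZY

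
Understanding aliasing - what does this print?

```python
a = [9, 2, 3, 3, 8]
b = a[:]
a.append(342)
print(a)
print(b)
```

Key concept: slice [:] creates copy.
Step by step:
`a = [9, 2, 3, 3, 8]` → a = [9, 2, 3, 3, 8]
`b = a[:]` → b = [9, 2, 3, 3, 8]
`a.append(342)` → a = [9, 2, 3, 3, 8, 342]
`print(a)` → prints [9, 2, 3, 3, 8, 342]
`print(b)` → prints [9, 2, 3, 3, 8]

Answer:
[9, 2, 3, 3, 8, 342]
[9, 2, 3, 3, 8]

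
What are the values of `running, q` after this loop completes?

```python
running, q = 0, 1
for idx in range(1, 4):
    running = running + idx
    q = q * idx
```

Sum and factorial of 1 to 3
`running, q` takes the values: (0, 1) → (1, 1) → (3, 1) → (3, 2) → (6, 2) → (6, 6)

Answer: 6, 6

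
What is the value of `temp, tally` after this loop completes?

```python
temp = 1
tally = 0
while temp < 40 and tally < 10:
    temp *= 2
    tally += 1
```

Double until >= 40 or 10 iterations
`temp, tally` takes the values: (1, 0) → (2, 0) → (2, 1) → (4, 1) → (4, 2) → (8, 2) → (8, 3) → (16, 3) → (16, 4) → (32, 4) → (32, 5) → (64, 5) → (64, 6)

Answer: 64, 6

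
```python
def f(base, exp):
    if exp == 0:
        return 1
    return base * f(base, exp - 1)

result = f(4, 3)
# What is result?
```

f(4, 3) = 4 * 4 * 4 = 64

Answer: 64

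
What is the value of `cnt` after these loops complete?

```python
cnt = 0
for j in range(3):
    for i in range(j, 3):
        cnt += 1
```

Upper triangle: 3 + 2 + ... + 1
`cnt` takes the values: 0 → 1 → 2 → 3 → 4 → 5 → 6

Answer: 6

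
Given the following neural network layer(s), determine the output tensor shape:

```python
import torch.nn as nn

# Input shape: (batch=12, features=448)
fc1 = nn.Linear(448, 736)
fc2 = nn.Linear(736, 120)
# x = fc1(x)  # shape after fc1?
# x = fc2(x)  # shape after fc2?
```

Input: (12, 448) -> after fc1: (12, 736) -> Output: (12, 120)

Answer: (12, 120)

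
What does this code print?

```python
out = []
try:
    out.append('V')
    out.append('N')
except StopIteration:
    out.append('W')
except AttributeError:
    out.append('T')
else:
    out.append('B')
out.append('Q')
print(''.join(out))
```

Execution trace: 'V' (try body) → 'N' (try body, no exception) → 'B' (else) → 'Q' (after the try/except). Output: VNBQ

Answer: VNBQ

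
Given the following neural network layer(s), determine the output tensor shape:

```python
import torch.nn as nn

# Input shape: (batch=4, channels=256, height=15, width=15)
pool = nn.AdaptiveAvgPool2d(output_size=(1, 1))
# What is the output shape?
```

Input: (4, 256, 15, 15) -> Output: (4, 256, 1, 1)

Answer: (4, 256, 1, 1)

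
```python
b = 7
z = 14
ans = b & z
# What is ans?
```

Trace:
`b = 7` → b = 7
`z = 14` → z = 14
`ans = b & z` → ans = 6
So ans = 6

Answer: 6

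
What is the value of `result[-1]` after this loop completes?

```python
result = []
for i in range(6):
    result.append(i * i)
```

Last element of squares 0 to 5
`result` takes the values: [] → [0] → [0, 1] → [0, 1, 4] → [0, 1, 4, 9] → [0, 1, 4, 9, 16] → [0, 1, 4, 9, 16, 25]
So `result[-1]` = 25

Answer: 25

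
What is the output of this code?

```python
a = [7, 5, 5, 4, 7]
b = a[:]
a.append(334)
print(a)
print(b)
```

Key concept: slice [:] creates copy.
Step by step:
`a = [7, 5, 5, 4, 7]` → a = [7, 5, 5, 4, 7]
`b = a[:]` → b = [7, 5, 5, 4, 7]
`a.append(334)` → a = [7, 5, 5, 4, 7, 334]
`print(a)` → prints [7, 5, 5, 4, 7, 334]
`print(b)` → prints [7, 5, 5, 4, 7]

Answer:
[7, 5, 5, 4, 7, 334]
[7, 5, 5, 4, 7]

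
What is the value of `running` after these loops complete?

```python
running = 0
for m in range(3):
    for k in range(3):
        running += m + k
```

Sum of all m+k for m,k in 3x3
`running` takes the values: 0 → 1 → 3 → 4 → 6 → 9 → 11 → 14 → 18

Answer: 18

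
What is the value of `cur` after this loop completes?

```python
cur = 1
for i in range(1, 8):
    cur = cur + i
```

Start at 1, add 1 through 7
`cur` takes the values: 1 → 2 → 4 → 7 → 11 → 16 → 22 → 29

Answer: 29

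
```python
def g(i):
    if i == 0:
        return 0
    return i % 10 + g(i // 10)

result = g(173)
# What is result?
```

Sum of digits of 173: 3 + 7 + 1 = 11

Answer: 11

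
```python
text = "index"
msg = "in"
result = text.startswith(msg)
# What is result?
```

Trace:
`text = "index"` → text = 'index'
`msg = "in"` → msg = 'in'
`result = text.startswith(msg)` → result = True
So result = True

Answer: True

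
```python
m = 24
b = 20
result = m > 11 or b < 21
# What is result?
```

Trace:
`m = 24` → m = 24
`b = 20` → b = 20
`result = m > 11 or b < 21` → result = True
So result = True

Answer: True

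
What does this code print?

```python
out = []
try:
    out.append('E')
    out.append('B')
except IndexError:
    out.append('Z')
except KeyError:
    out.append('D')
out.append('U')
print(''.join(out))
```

Execution trace: 'E' (try body) → 'B' (try body, no exception) → 'U' (after the try/except). Output: EBU

Answer: EBU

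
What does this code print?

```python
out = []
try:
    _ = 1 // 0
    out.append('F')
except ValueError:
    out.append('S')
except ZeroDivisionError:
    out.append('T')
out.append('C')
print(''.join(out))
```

Execution trace: 'T' (except ZeroDivisionError) → 'C' (after the try/except). Output: TC

Answer: TC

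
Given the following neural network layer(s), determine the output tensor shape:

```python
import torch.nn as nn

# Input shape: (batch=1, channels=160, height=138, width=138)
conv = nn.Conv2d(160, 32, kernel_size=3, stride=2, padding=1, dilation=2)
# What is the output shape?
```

Input: (1, 160, 138, 138) -> Output: (1, 32, 68, 68)

Answer: (1, 32, 68, 68)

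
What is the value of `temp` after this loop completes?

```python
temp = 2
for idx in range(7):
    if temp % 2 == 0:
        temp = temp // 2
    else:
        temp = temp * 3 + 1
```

Collatz-style transformation from 2
`temp` takes the values: 2 → 1 → 4 → 2 → 1 → 4 → 2 → 1

Answer: 1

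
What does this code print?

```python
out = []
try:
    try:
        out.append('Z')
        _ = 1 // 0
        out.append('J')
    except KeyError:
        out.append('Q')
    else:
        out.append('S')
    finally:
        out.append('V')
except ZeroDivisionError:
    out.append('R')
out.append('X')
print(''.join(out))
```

Execution trace: 'Z' (try body) → 'V' (finally) → 'R' (outer except ZeroDivisionError) → 'X' (after the try/except). Output: ZVRX

Answer: ZVRX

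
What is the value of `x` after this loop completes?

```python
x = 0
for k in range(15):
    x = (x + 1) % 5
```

Increment mod 5, 15 times = 0
`x` takes the values: 0 → 1 → 2 → 3 → 4 → 0 → 1 → 2 → 3 → 4 → 0 → 1 → 2 → 3 → 4 → 0

Answer: 0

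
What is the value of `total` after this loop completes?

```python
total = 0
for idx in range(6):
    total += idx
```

Sum of 0 to 5 = 15
`total` takes the values: 0 → 1 → 3 → 6 → 10 → 15

Answer: 15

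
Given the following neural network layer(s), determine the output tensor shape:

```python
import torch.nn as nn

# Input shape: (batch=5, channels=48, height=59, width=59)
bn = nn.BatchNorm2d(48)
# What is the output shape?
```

Input: (5, 48, 59, 59) -> Output: (5, 48, 59, 59)

Answer: (5, 48, 59, 59)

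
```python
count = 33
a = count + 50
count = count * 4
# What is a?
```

Trace:
`count = 33` → count = 33
`a = count + 50` → a = 83
`count = count * 4` → count = 132
So a = 83

Answer: 83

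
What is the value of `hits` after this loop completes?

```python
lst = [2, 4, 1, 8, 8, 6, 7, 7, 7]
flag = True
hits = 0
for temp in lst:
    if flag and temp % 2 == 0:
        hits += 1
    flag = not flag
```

Count even values at even positions
`hits` takes the values: 0 → 1 → 2

Answer: 2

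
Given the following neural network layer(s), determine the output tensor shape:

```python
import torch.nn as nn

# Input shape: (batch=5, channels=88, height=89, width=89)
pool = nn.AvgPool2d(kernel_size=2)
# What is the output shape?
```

Input: (5, 88, 89, 89) -> Output: (5, 88, 44, 44)

Answer: (5, 88, 44, 44)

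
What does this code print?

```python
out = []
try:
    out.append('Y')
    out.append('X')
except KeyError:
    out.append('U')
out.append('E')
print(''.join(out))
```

Execution trace: 'Y' (try body) → 'X' (try body, no exception) → 'E' (after the try/except). Output: YXE

Answer: YXE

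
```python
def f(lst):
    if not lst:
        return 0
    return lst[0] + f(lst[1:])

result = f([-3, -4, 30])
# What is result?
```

(-3) + (-4) + 30 + 0 = 23

Answer: 23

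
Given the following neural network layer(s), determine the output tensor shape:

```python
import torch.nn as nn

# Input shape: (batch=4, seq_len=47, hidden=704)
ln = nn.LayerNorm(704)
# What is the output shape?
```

Input: (4, 47, 704) -> Output: (4, 47, 704)

Answer: (4, 47, 704)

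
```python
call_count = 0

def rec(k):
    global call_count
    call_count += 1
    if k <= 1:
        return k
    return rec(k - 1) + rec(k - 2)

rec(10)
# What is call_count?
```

Calls(k) = 1 + Calls(k-1) + Calls(k-2); Calls(0)=Calls(1)=1. For k=10 this gives 177.

Answer: 177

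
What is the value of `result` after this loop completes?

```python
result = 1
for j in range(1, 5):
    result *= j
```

4! = 24
`result` takes the values: 1 → 2 → 6 → 24

Answer: 24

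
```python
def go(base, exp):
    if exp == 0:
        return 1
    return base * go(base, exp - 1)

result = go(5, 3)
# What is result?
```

go(5, 3) = 5 * 5 * 5 = 125

Answer: 125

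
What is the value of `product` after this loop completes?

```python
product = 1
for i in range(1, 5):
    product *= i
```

4! = 24
`product` takes the values: 1 → 2 → 6 → 24

Answer: 24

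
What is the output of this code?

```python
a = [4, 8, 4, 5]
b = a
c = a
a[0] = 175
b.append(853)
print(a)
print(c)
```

Key concept: multiple aliases.
Step by step:
`a = [4, 8, 4, 5]` → a = [4, 8, 4, 5]
`b = a` → b = [4, 8, 4, 5] (same object as a)
`c = a` → c = [4, 8, 4, 5] (same object as a, b)
`a[0] = 175` → a = [175, 8, 4, 5] (same object as b, c); b = [175, 8, 4, 5] (same object as a, c); c = [175, 8, 4, 5] (same object as a, b)
`b.append(853)` → a = [175, 8, 4, 5, 853] (same object as b, c); b = [175, 8, 4, 5, 853] (same object as a, c); c = [175, 8, 4, 5, 853] (same object as a, b)
`print(a)` → prints [175, 8, 4, 5, 853]
`print(c)` → prints [175, 8, 4, 5, 853]

Answer:
[175, 8, 4, 5, 853]
[175, 8, 4, 5, 853]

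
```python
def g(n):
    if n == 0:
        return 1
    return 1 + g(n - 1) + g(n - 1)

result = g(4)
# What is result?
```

g(n) = 1 + 2·g(n-1), g(0)=1. Closed form: (1+1)·2^4 - 1 = 31.

Answer: 31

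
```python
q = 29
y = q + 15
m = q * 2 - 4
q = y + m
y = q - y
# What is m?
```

Trace:
`q = 29` → q = 29
`y = q + 15` → y = 44
`m = q * 2 - 4` → m = 54
`q = y + m` → q = 98
`y = q - y` → y = 54
So m = 54

Answer: 54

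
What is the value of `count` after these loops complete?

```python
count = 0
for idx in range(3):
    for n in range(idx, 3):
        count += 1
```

Upper triangle: 3 + 2 + ... + 1
`count` takes the values: 0 → 1 → 2 → 3 → 4 → 5 → 6

Answer: 6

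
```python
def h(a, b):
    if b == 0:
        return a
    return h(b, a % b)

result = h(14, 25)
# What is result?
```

h(14, 25) -> h(25, 14) -> h(14, 11) -> h(11, 3) -> h(3, 2) -> h(2, 1) -> h(1, 0) -> 1

Answer: 1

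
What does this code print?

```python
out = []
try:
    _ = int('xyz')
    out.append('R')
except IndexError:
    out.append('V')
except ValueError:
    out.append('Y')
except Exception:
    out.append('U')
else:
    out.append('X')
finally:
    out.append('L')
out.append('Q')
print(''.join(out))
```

Execution trace: 'Y' (except ValueError) → 'L' (finally) → 'Q' (after the try/except). Output: YLQ

Answer: YLQ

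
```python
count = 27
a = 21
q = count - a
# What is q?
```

Trace:
`count = 27` → count = 27
`a = 21` → a = 21
`q = count - a` → q = 6
So q = 6

Answer: 6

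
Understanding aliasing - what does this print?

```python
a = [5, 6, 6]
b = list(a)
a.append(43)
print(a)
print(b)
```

Key concept: list() constructor creates copy.
Step by step:
`a = [5, 6, 6]` → a = [5, 6, 6]
`b = list(a)` → b = [5, 6, 6]
`a.append(43)` → a = [5, 6, 6, 43]
`print(a)` → prints [5, 6, 6, 43]
`print(b)` → prints [5, 6, 6]

Answer:
[5, 6, 6, 43]
[5, 6, 6]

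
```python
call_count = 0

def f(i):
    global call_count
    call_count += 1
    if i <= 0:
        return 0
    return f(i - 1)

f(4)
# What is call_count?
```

Linear recursion stepping by 1: 5 calls from i=4 down to ≤0.

Answer: 5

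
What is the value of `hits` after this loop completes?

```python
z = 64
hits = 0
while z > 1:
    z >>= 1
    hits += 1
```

Count right shifts until 1
`hits` takes the values: 0 → 1 → 2 → 3 → 4 → 5 → 6

Answer: 6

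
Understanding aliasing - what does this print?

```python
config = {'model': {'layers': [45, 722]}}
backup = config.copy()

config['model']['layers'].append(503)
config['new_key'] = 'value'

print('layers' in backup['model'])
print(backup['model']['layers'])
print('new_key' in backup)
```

Key concept: shallow copy gotcha with nested dict.
Step by step:
`config = {'model': {'layers': [45, 722]}}` → config = {'model': {'layers': [45, 722]}}
`backup = config.copy()` → backup = {'model': {'layers': [45, 722]}}
`config['model']['layers'].append(503)` → config = {'model': {'layers': [45, 722, 503]}}; backup = {'model': {'layers': [45, 722, 503]}}
`config['new_key'] = 'value'` → config = {'model': {'layers': [45, 722, 503]}, 'new_key': 'value'}
`print('layers' in backup['model'])` → prints True
`print(backup['model']['layers'])` → prints [45, 722, 503]
`print('new_key' in backup)` → prints False

Answer:
True
[45, 722, 503]
False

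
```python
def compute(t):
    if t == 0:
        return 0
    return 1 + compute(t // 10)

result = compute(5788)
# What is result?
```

Count of digits of 5788: 4

Answer: 4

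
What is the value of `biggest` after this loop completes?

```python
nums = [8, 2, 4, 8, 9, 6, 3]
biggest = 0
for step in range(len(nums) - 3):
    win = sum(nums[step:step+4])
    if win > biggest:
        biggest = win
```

Max sum of 4-element window in [8, 2, 4, 8, 9, 6, 3]
`biggest` takes the values: 0 → 22 → 23 → 27

Answer: 27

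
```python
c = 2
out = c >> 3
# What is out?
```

Trace:
`c = 2` → c = 2
`out = c >> 3` → out = 0
So out = 0

Answer: 0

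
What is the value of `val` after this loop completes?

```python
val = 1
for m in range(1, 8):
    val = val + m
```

Start at 1, add 1 through 7
`val` takes the values: 1 → 2 → 4 → 7 → 11 → 16 → 22 → 29

Answer: 29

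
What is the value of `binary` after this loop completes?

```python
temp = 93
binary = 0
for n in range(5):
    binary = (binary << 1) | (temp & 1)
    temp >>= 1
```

Reverse lowest 5 bits of 93
`binary` takes the values: 0 → 1 → 2 → 5 → 11 → 23

Answer: 23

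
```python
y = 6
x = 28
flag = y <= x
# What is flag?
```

Trace:
`y = 6` → y = 6
`x = 28` → x = 28
`flag = y <= x` → flag = True
So flag = True

Answer: True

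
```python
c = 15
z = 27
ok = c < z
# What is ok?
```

Trace:
`c = 15` → c = 15
`z = 27` → z = 27
`ok = c < z` → ok = True
So ok = True

Answer: True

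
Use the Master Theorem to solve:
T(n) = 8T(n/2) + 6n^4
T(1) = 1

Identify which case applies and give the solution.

a=8, b=2, f(n)=6n^4. log_2(8) = 3. Since c=4 > 3 and the regularity condition holds (8(n/2)^4 = (8/2^4)n^4 with 8/2^4 < 1), Case 3 applies: T(n) = Θ(f(n)) = O(n^4).

Answer: O(n^4) - Case 3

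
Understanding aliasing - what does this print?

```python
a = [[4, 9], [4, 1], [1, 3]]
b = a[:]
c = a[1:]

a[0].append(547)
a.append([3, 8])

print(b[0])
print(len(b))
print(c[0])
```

Key concept: slice with nested mutation.
Step by step:
`a = [[4, 9], [4, 1], [1, 3]]` → a = [[4, 9], [4, 1], [1, 3]]
`b = a[:]` → b = [[4, 9], [4, 1], [1, 3]]
`c = a[1:]` → c = [[4, 1], [1, 3]]
`a[0].append(547)` → a = [[4, 9, 547], [4, 1], [1, 3]]; b = [[4, 9, 547], [4, 1], [1, 3]]
`a.append([3, 8])` → a = [[4, 9, 547], [4, 1], [1, 3], [3, 8]]
`print(b[0])` → prints [4, 9, 547]
`print(len(b))` → prints 3
`print(c[0])` → prints [4, 1]

Answer:
[4, 9, 547]
3
[4, 1]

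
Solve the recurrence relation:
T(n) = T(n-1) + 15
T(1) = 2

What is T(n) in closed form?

Unrolling: T(n) = T(1) + 15·(n-1) = 2 + 15(n-1) = 15n - 13.

Answer: T(n) = 15n - 13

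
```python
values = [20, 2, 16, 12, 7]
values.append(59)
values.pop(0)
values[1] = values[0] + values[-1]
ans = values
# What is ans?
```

Trace:
`values = [20, 2, 16, 12, 7]` → values = [20, 2, 16, 12, 7]
`values.append(59)` → values = [20, 2, 16, 12, 7, 59]
`values.pop(0)` → values = [2, 16, 12, 7, 59]
`values[1] = values[0] + values[-1]` → values = [2, 61, 12, 7, 59]
`ans = values` → ans = [2, 61, 12, 7, 59]
So ans = [2, 61, 12, 7, 59]

Answer: [2, 61, 12, 7, 59]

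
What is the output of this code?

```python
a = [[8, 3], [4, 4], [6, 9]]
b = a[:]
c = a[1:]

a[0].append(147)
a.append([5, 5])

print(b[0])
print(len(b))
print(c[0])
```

Key concept: slice with nested mutation.
Step by step:
`a = [[8, 3], [4, 4], [6, 9]]` → a = [[8, 3], [4, 4], [6, 9]]
`b = a[:]` → b = [[8, 3], [4, 4], [6, 9]]
`c = a[1:]` → c = [[4, 4], [6, 9]]
`a[0].append(147)` → a = [[8, 3, 147], [4, 4], [6, 9]]; b = [[8, 3, 147], [4, 4], [6, 9]]
`a.append([5, 5])` → a = [[8, 3, 147], [4, 4], [6, 9], [5, 5]]
`print(b[0])` → prints [8, 3, 147]
`print(len(b))` → prints 3
`print(c[0])` → prints [4, 4]

Answer:
[8, 3, 147]
3
[4, 4]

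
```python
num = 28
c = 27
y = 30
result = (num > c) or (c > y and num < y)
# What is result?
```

Trace:
`num = 28` → num = 28
`c = 27` → c = 27
`y = 30` → y = 30
`result = (num > c) or (c > y and num < y)` → result = True
So result = True

Answer: True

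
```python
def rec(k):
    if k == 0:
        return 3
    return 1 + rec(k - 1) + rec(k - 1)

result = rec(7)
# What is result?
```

rec(k) = 1 + 2·rec(k-1), rec(0)=3. Closed form: (3+1)·2^7 - 1 = 511.

Answer: 511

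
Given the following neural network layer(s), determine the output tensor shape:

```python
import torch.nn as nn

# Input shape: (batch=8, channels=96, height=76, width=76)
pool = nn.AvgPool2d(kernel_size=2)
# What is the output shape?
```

Input: (8, 96, 76, 76) -> Output: (8, 96, 38, 38)

Answer: (8, 96, 38, 38)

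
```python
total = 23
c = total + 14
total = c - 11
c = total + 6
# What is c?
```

Trace:
`total = 23` → total = 23
`c = total + 14` → c = 37
`total = c - 11` → total = 26
`c = total + 6` → c = 32
So c = 32

Answer: 32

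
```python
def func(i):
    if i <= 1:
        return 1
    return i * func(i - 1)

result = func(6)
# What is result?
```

func(6) = 6 * 5 * 4 * 3 * 2 * 1 = 720

Answer: 720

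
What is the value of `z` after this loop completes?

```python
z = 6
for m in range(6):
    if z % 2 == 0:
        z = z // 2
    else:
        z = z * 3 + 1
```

Collatz-style transformation from 6
`z` takes the values: 6 → 3 → 10 → 5 → 16 → 8 → 4

Answer: 4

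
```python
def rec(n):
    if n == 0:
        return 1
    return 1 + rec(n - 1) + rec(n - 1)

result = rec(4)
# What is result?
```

rec(n) = 1 + 2·rec(n-1), rec(0)=1. Closed form: (1+1)·2^4 - 1 = 31.

Answer: 31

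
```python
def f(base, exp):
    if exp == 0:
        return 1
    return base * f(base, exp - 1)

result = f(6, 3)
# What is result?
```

f(6, 3) = 6 * 6 * 6 = 216

Answer: 216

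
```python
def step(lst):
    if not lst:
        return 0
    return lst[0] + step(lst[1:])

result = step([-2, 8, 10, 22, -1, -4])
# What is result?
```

(-2) + 8 + 10 + 22 + (-1) + (-4) + 0 = 33

Answer: 33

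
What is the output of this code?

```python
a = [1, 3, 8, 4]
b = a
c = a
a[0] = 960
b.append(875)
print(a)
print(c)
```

Key concept: multiple aliases.
Step by step:
`a = [1, 3, 8, 4]` → a = [1, 3, 8, 4]
`b = a` → b = [1, 3, 8, 4] (same object as a)
`c = a` → c = [1, 3, 8, 4] (same object as a, b)
`a[0] = 960` → a = [960, 3, 8, 4] (same object as b, c); b = [960, 3, 8, 4] (same object as a, c); c = [960, 3, 8, 4] (same object as a, b)
`b.append(875)` → a = [960, 3, 8, 4, 875] (same object as b, c); b = [960, 3, 8, 4, 875] (same object as a, c); c = [960, 3, 8, 4, 875] (same object as a, b)
`print(a)` → prints [960, 3, 8, 4, 875]
`print(c)` → prints [960, 3, 8, 4, 875]

Answer:
[960, 3, 8, 4, 875]
[960, 3, 8, 4, 875]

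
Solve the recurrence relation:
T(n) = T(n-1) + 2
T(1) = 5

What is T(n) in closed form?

Unrolling: T(n) = T(1) + 2·(n-1) = 5 + 2(n-1) = 2n + 3.

Answer: T(n) = 2n + 3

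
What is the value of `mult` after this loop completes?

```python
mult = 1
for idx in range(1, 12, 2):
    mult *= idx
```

Product of 1, 3, 5, ... up to 11
`mult` takes the values: 1 → 3 → 15 → 105 → 945 → 10395

Answer: 10395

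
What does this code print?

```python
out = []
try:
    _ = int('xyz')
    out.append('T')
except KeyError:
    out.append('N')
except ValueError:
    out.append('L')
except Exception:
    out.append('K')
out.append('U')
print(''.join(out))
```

Execution trace: 'L' (except ValueError) → 'U' (after the try/except). Output: LU

Answer: LU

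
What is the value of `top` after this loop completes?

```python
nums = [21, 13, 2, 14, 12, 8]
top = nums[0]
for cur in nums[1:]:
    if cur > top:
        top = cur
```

Maximum of [21, 13, 2, 14, 12, 8]
`top` takes the values: 21

Answer: 21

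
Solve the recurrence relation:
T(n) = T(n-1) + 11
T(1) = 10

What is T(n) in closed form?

Unrolling: T(n) = T(1) + 11·(n-1) = 10 + 11(n-1) = 11n - 1.

Answer: T(n) = 11n - 1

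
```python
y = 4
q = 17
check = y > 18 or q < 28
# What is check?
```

Trace:
`y = 4` → y = 4
`q = 17` → q = 17
`check = y > 18 or q < 28` → check = True
So check = True

Answer: True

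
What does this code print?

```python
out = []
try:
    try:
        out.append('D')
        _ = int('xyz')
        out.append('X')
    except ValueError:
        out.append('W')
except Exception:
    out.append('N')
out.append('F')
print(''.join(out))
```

Execution trace: 'D' (inner try body) → 'W' (inner except ValueError) → 'F' (after the try/except). Output: DWF

Answer: DWF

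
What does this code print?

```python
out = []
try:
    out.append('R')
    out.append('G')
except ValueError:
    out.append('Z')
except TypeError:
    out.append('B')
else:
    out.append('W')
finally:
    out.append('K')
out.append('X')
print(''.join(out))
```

Execution trace: 'R' (try body) → 'G' (try body, no exception) → 'W' (else) → 'K' (finally) → 'X' (after the try/except). Output: RGWKX

Answer: RGWKX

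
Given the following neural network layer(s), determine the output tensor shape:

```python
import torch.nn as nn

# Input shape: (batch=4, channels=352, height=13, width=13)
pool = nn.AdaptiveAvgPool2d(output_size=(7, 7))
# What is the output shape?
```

Input: (4, 352, 13, 13) -> Output: (4, 352, 7, 7)

Answer: (4, 352, 7, 7)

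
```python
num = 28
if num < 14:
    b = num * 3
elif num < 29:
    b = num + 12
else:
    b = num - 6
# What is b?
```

Trace:
`num = 28` → num = 28
`if num < 14: ...` → num < 14 is False, num < 29 is True → b = 40
So b = 40

Answer: 40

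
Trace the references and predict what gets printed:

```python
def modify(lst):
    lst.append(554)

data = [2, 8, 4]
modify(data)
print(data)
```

Key concept: function modifies passed list.
Step by step:
`data = [2, 8, 4]` → data = [2, 8, 4]
`modify(data)` → data = [2, 8, 4, 554]
`print(data)` → prints [2, 8, 4, 554]

Answer: [2, 8, 4, 554]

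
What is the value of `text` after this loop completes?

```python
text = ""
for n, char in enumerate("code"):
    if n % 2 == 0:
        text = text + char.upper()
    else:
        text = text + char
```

Uppercase even positions in 'code'
`text` takes the values: "" → "C" → "Co" → "CoD" → "CoDe"

Answer: "CoDe"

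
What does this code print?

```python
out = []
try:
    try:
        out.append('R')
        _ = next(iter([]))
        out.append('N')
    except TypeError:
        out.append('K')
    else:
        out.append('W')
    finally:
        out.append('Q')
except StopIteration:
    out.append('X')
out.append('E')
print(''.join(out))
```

Execution trace: 'R' (inner try body) → 'Q' (inner finally) → 'X' (outer except StopIteration) → 'E' (after the try/except). Output: RQXE

Answer: RQXE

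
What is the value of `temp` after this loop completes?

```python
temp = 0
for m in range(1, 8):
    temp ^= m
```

XOR of 1 to 7
`temp` takes the values: 0 → 1 → 3 → 0 → 4 → 1 → 7 → 0

Answer: 0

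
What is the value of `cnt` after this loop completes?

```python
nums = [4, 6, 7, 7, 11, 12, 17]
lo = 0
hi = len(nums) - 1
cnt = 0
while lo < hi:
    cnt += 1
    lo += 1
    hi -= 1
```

Iterations until pointers meet (list length 7)
`cnt` takes the values: 0 → 1 → 2 → 3

Answer: 3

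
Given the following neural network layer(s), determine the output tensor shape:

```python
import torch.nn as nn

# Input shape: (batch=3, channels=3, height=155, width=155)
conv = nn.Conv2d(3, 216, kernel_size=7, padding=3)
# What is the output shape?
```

Input: (3, 3, 155, 155) -> Output: (3, 216, 155, 155)

Answer: (3, 216, 155, 155)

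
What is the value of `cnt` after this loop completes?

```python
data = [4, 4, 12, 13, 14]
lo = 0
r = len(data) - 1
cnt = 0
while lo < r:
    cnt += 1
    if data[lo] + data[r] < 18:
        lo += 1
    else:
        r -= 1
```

Steps to find pair summing to 18
`cnt` takes the values: 0 → 1 → 2 → 3 → 4

Answer: 4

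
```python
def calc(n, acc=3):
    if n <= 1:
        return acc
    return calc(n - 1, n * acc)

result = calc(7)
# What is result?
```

Accumulator trace (n, acc): (7, 3) -> (6, 21) -> (5, 126) -> (4, 630) -> (3, 2520) -> (2, 7560) -> (1, 15120) -> return 15120

Answer: 15120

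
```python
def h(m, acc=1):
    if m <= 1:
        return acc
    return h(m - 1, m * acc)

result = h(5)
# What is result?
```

Accumulator trace (n, acc): (5, 1) -> (4, 5) -> (3, 20) -> (2, 60) -> (1, 120) -> return 120

Answer: 120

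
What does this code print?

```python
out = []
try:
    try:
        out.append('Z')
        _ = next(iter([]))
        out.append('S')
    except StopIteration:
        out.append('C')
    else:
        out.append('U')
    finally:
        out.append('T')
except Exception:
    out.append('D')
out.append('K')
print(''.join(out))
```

Execution trace: 'Z' (inner try body) → 'C' (inner except StopIteration) → 'T' (inner finally) → 'K' (after the try/except). Output: ZCTK

Answer: ZCTK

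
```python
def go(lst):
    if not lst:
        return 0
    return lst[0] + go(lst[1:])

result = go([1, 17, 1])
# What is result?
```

1 + 17 + 1 + 0 = 19

Answer: 19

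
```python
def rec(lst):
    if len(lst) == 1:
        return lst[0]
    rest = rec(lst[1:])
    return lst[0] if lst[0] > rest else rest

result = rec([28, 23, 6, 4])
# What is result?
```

Recursive max over [28, 23, 6, 4] = 28

Answer: 28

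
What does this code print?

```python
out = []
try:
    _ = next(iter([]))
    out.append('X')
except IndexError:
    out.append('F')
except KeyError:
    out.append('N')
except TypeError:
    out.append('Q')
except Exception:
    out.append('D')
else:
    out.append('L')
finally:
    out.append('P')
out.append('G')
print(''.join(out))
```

Execution trace: 'D' (except Exception) → 'P' (finally) → 'G' (after the try/except). Output: DPG

Answer: DPG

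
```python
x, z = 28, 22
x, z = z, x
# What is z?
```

Trace:
`x, z = 28, 22` → x = 28; z = 22
`x, z = z, x` → x = 22; z = 28
So z = 28

Answer: 28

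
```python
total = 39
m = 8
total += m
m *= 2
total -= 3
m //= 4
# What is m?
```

Trace:
`total = 39` → total = 39
`m = 8` → m = 8
`total += m` → total = 47
`m *= 2` → m = 16
`total -= 3` → total = 44
`m //= 4` → m = 4
So m = 4

Answer: 4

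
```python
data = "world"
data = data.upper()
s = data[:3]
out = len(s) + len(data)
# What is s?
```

Trace:
`data = "world"` → data = 'world'
`data = data.upper()` → data = 'WORLD'
`s = data[:3]` → s = 'WOR'
`out = len(s) + len(data)` → out = 8
So s = 'WOR'

Answer: 'WOR'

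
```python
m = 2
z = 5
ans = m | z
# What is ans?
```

Trace:
`m = 2` → m = 2
`z = 5` → z = 5
`ans = m | z` → ans = 7
So ans = 7

Answer: 7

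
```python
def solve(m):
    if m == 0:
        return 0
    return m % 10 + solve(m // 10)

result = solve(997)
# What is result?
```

Sum of digits of 997: 7 + 9 + 9 = 25

Answer: 25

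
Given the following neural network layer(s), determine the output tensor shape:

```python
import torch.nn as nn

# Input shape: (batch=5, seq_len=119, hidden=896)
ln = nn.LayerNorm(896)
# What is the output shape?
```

Input: (5, 119, 896) -> Output: (5, 119, 896)

Answer: (5, 119, 896)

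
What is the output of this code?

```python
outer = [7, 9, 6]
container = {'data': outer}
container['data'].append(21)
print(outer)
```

Key concept: dict holds reference to list.
Step by step:
`outer = [7, 9, 6]` → outer = [7, 9, 6]
`container = {'data': outer}` → container = {'data': [7, 9, 6]}
`container['data'].append(21)` → outer = [7, 9, 6, 21]; container = {'data': [7, 9, 6, 21]}
`print(outer)` → prints [7, 9, 6, 21]

Answer: [7, 9, 6, 21]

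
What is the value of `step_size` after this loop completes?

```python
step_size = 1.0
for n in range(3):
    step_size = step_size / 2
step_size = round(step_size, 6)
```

Halving LR 3 times: 1 / 2^3
`step_size` takes the values: 1.0 → 0.5 → 0.25 → 0.125

Answer: 0.125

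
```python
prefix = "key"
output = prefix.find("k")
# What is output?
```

Trace:
`prefix = "key"` → prefix = 'key'
`output = prefix.find("k")` → output = 0
So output = 0

Answer: 0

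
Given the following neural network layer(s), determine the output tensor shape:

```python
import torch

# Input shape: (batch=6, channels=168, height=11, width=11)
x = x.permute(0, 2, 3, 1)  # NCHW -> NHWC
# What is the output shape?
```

Input: (6, 168, 11, 11) -> Output: (6, 11, 11, 168)

Answer: (6, 11, 11, 168)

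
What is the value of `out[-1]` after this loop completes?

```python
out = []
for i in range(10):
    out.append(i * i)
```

Last element of squares 0 to 9
`out` takes the values: [] → [0] → [0, 1] → [0, 1, 4] → [0, 1, 4, 9] → [0, 1, 4, 9, 16] → [0, 1, 4, 9, 16, 25] → [0, 1, 4, 9, 16, 25, 36] → [0, 1, 4, 9, 16, 25, 36, 49] → [0, 1, 4, 9, 16, 25, 36, 49, 64] → [0, 1, 4, 9, 16, 25, 36, 49, 64, 81]
So `out[-1]` = 81

Answer: 81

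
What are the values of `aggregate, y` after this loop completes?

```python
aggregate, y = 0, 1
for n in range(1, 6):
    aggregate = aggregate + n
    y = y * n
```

Sum and factorial of 1 to 5
`aggregate, y` takes the values: (0, 1) → (1, 1) → (3, 1) → (3, 2) → (6, 2) → (6, 6) → (10, 6) → (10, 24) → (15, 24) → (15, 120)

Answer: 15, 120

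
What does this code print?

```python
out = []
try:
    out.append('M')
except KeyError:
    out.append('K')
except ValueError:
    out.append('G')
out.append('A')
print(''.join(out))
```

Execution trace: 'M' (try body, no exception) → 'A' (after the try/except). Output: MA

Answer: MA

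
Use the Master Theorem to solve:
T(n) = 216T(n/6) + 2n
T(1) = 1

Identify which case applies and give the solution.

a=216, b=6, f(n)=2n. log_6(216) = 3. Since c=1 < 3, Case 1 applies: T(n) = Θ(n^log_b(a)) = O(n^3).

Answer: O(n^3) - Case 1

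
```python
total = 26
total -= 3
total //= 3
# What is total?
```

Trace:
`total = 26` → total = 26
`total -= 3` → total = 23
`total //= 3` → total = 7
So total = 7

Answer: 7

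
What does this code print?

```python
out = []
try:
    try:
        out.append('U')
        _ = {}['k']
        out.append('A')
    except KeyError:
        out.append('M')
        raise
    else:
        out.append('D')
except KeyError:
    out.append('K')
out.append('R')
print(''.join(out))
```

Execution trace: 'U' (inner try body) → 'M' (inner except KeyError) → 'K' (outer except KeyError) → 'R' (after the try/except). Output: UMKR

Answer: UMKR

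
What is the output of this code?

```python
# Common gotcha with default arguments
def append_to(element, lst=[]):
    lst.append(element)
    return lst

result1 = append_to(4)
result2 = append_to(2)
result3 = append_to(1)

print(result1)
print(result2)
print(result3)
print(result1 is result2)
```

Key concept: mutable default argument gotcha.
Step by step:
`result1 = append_to(4)` → result1 = [4]
`result2 = append_to(2)` → result1 = [4, 2] (same object as result2); result2 = [4, 2] (same object as result1)
`result3 = append_to(1)` → result1 = [4, 2, 1] (same object as result2, result3); result2 = [4, 2, 1] (same object as result1, result3); result3 = [4, 2, 1] (same object as result1, result2)
`print(result1)` → prints [4, 2, 1]
`print(result2)` → prints [4, 2, 1]
`print(result3)` → prints [4, 2, 1]
`print(result1 is result2)` → prints True

Answer:
[4, 2, 1]
[4, 2, 1]
[4, 2, 1]
True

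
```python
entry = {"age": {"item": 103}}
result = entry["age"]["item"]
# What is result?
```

Trace:
`entry = {"age": {"item": 103}}` → entry = {'age': {'item': 103}}
`result = entry["age"]["item"]` → result = 103
So result = 103

Answer: 103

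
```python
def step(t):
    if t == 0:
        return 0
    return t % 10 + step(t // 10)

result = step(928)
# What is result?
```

Sum of digits of 928: 8 + 2 + 9 = 19

Answer: 19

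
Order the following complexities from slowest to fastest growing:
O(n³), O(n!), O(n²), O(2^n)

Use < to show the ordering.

Ordered by growth rate: O(n²) < O(n³) < O(2^n) < O(n!)

Answer: O(n²) < O(n³) < O(2^n) < O(n!)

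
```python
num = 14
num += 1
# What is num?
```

Trace:
`num = 14` → num = 14
`num += 1` → num = 15
So num = 15

Answer: 15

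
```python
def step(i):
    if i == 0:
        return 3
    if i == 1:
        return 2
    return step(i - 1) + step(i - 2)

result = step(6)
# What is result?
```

Build up from base cases: step(0)=3, step(1)=2, step(2)=5, step(3)=7, step(4)=12, step(5)=19, step(6)=31

Answer: 31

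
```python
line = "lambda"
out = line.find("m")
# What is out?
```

Trace:
`line = "lambda"` → line = 'lambda'
`out = line.find("m")` → out = 2
So out = 2

Answer: 2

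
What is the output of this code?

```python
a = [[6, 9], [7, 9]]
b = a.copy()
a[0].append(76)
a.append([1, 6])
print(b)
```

Key concept: shallow copy with nested lists.
Step by step:
`a = [[6, 9], [7, 9]]` → a = [[6, 9], [7, 9]]
`b = a.copy()` → b = [[6, 9], [7, 9]]
`a[0].append(76)` → a = [[6, 9, 76], [7, 9]]; b = [[6, 9, 76], [7, 9]]
`a.append([1, 6])` → a = [[6, 9, 76], [7, 9], [1, 6]]
`print(b)` → prints [[6, 9, 76], [7, 9]]

Answer: [[6, 9, 76], [7, 9]]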